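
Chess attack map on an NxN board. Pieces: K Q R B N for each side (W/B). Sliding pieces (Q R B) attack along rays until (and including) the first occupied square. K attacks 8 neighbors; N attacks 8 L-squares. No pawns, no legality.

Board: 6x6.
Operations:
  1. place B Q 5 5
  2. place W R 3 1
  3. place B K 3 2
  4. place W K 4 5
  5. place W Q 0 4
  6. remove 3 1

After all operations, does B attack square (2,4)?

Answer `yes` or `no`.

Op 1: place BQ@(5,5)
Op 2: place WR@(3,1)
Op 3: place BK@(3,2)
Op 4: place WK@(4,5)
Op 5: place WQ@(0,4)
Op 6: remove (3,1)
Per-piece attacks for B:
  BK@(3,2): attacks (3,3) (3,1) (4,2) (2,2) (4,3) (4,1) (2,3) (2,1)
  BQ@(5,5): attacks (5,4) (5,3) (5,2) (5,1) (5,0) (4,5) (4,4) (3,3) (2,2) (1,1) (0,0) [ray(-1,0) blocked at (4,5)]
B attacks (2,4): no

Answer: no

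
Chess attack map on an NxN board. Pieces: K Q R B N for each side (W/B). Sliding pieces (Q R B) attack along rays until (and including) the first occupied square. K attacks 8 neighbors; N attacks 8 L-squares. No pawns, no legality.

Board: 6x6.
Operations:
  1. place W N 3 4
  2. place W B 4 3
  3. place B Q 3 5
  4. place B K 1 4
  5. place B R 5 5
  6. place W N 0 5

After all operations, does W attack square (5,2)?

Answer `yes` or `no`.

Op 1: place WN@(3,4)
Op 2: place WB@(4,3)
Op 3: place BQ@(3,5)
Op 4: place BK@(1,4)
Op 5: place BR@(5,5)
Op 6: place WN@(0,5)
Per-piece attacks for W:
  WN@(0,5): attacks (1,3) (2,4)
  WN@(3,4): attacks (5,5) (1,5) (4,2) (5,3) (2,2) (1,3)
  WB@(4,3): attacks (5,4) (5,2) (3,4) (3,2) (2,1) (1,0) [ray(-1,1) blocked at (3,4)]
W attacks (5,2): yes

Answer: yes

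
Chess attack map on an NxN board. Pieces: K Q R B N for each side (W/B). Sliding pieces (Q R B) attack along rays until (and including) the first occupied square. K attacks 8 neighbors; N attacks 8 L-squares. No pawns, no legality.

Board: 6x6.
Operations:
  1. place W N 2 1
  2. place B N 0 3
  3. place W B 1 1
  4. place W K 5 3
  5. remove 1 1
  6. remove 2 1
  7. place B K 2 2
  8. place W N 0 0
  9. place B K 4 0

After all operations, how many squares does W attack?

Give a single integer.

Op 1: place WN@(2,1)
Op 2: place BN@(0,3)
Op 3: place WB@(1,1)
Op 4: place WK@(5,3)
Op 5: remove (1,1)
Op 6: remove (2,1)
Op 7: place BK@(2,2)
Op 8: place WN@(0,0)
Op 9: place BK@(4,0)
Per-piece attacks for W:
  WN@(0,0): attacks (1,2) (2,1)
  WK@(5,3): attacks (5,4) (5,2) (4,3) (4,4) (4,2)
Union (7 distinct): (1,2) (2,1) (4,2) (4,3) (4,4) (5,2) (5,4)

Answer: 7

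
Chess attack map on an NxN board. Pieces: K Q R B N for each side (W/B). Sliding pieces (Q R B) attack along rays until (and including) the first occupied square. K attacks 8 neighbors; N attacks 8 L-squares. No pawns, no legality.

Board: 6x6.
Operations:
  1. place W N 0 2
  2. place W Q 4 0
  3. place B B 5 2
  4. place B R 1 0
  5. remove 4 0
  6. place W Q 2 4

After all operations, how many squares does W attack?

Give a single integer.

Answer: 18

Derivation:
Op 1: place WN@(0,2)
Op 2: place WQ@(4,0)
Op 3: place BB@(5,2)
Op 4: place BR@(1,0)
Op 5: remove (4,0)
Op 6: place WQ@(2,4)
Per-piece attacks for W:
  WN@(0,2): attacks (1,4) (2,3) (1,0) (2,1)
  WQ@(2,4): attacks (2,5) (2,3) (2,2) (2,1) (2,0) (3,4) (4,4) (5,4) (1,4) (0,4) (3,5) (3,3) (4,2) (5,1) (1,5) (1,3) (0,2) [ray(-1,-1) blocked at (0,2)]
Union (18 distinct): (0,2) (0,4) (1,0) (1,3) (1,4) (1,5) (2,0) (2,1) (2,2) (2,3) (2,5) (3,3) (3,4) (3,5) (4,2) (4,4) (5,1) (5,4)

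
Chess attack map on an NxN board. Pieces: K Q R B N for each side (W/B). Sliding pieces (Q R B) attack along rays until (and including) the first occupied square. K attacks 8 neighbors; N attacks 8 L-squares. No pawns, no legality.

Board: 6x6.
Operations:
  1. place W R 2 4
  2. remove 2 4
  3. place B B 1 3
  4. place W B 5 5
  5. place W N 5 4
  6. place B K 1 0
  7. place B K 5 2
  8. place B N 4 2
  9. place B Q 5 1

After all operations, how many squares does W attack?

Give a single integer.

Op 1: place WR@(2,4)
Op 2: remove (2,4)
Op 3: place BB@(1,3)
Op 4: place WB@(5,5)
Op 5: place WN@(5,4)
Op 6: place BK@(1,0)
Op 7: place BK@(5,2)
Op 8: place BN@(4,2)
Op 9: place BQ@(5,1)
Per-piece attacks for W:
  WN@(5,4): attacks (3,5) (4,2) (3,3)
  WB@(5,5): attacks (4,4) (3,3) (2,2) (1,1) (0,0)
Union (7 distinct): (0,0) (1,1) (2,2) (3,3) (3,5) (4,2) (4,4)

Answer: 7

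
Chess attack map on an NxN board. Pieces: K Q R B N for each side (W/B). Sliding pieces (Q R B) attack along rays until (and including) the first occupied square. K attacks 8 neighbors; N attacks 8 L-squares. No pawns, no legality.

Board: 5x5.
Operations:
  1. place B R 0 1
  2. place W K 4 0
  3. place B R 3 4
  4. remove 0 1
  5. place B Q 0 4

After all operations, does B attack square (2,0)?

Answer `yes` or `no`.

Answer: no

Derivation:
Op 1: place BR@(0,1)
Op 2: place WK@(4,0)
Op 3: place BR@(3,4)
Op 4: remove (0,1)
Op 5: place BQ@(0,4)
Per-piece attacks for B:
  BQ@(0,4): attacks (0,3) (0,2) (0,1) (0,0) (1,4) (2,4) (3,4) (1,3) (2,2) (3,1) (4,0) [ray(1,0) blocked at (3,4); ray(1,-1) blocked at (4,0)]
  BR@(3,4): attacks (3,3) (3,2) (3,1) (3,0) (4,4) (2,4) (1,4) (0,4) [ray(-1,0) blocked at (0,4)]
B attacks (2,0): no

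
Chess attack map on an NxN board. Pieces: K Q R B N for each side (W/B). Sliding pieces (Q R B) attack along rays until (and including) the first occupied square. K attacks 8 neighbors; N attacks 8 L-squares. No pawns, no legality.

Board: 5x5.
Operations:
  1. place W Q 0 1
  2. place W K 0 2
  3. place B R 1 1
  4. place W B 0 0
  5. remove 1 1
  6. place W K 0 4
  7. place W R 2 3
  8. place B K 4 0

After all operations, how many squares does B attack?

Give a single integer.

Answer: 3

Derivation:
Op 1: place WQ@(0,1)
Op 2: place WK@(0,2)
Op 3: place BR@(1,1)
Op 4: place WB@(0,0)
Op 5: remove (1,1)
Op 6: place WK@(0,4)
Op 7: place WR@(2,3)
Op 8: place BK@(4,0)
Per-piece attacks for B:
  BK@(4,0): attacks (4,1) (3,0) (3,1)
Union (3 distinct): (3,0) (3,1) (4,1)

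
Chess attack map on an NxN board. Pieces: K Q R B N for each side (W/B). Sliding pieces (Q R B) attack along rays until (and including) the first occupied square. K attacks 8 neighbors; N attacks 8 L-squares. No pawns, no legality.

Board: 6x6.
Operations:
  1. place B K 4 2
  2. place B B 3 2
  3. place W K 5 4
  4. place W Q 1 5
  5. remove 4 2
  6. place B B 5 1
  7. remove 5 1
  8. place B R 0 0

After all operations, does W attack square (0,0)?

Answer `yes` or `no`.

Op 1: place BK@(4,2)
Op 2: place BB@(3,2)
Op 3: place WK@(5,4)
Op 4: place WQ@(1,5)
Op 5: remove (4,2)
Op 6: place BB@(5,1)
Op 7: remove (5,1)
Op 8: place BR@(0,0)
Per-piece attacks for W:
  WQ@(1,5): attacks (1,4) (1,3) (1,2) (1,1) (1,0) (2,5) (3,5) (4,5) (5,5) (0,5) (2,4) (3,3) (4,2) (5,1) (0,4)
  WK@(5,4): attacks (5,5) (5,3) (4,4) (4,5) (4,3)
W attacks (0,0): no

Answer: no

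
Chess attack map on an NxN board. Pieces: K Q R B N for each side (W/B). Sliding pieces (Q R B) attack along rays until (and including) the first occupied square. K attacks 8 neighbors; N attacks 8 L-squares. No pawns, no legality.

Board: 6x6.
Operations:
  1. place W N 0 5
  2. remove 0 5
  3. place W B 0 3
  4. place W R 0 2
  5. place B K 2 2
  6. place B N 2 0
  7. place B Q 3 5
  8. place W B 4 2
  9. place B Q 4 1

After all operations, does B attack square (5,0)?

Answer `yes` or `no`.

Answer: yes

Derivation:
Op 1: place WN@(0,5)
Op 2: remove (0,5)
Op 3: place WB@(0,3)
Op 4: place WR@(0,2)
Op 5: place BK@(2,2)
Op 6: place BN@(2,0)
Op 7: place BQ@(3,5)
Op 8: place WB@(4,2)
Op 9: place BQ@(4,1)
Per-piece attacks for B:
  BN@(2,0): attacks (3,2) (4,1) (1,2) (0,1)
  BK@(2,2): attacks (2,3) (2,1) (3,2) (1,2) (3,3) (3,1) (1,3) (1,1)
  BQ@(3,5): attacks (3,4) (3,3) (3,2) (3,1) (3,0) (4,5) (5,5) (2,5) (1,5) (0,5) (4,4) (5,3) (2,4) (1,3) (0,2) [ray(-1,-1) blocked at (0,2)]
  BQ@(4,1): attacks (4,2) (4,0) (5,1) (3,1) (2,1) (1,1) (0,1) (5,2) (5,0) (3,2) (2,3) (1,4) (0,5) (3,0) [ray(0,1) blocked at (4,2)]
B attacks (5,0): yes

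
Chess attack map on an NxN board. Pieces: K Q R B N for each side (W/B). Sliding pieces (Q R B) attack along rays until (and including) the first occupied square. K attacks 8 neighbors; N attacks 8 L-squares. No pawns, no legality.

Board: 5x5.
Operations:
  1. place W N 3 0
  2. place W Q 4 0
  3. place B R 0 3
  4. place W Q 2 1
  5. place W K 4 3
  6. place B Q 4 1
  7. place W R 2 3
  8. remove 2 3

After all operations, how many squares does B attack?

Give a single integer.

Answer: 15

Derivation:
Op 1: place WN@(3,0)
Op 2: place WQ@(4,0)
Op 3: place BR@(0,3)
Op 4: place WQ@(2,1)
Op 5: place WK@(4,3)
Op 6: place BQ@(4,1)
Op 7: place WR@(2,3)
Op 8: remove (2,3)
Per-piece attacks for B:
  BR@(0,3): attacks (0,4) (0,2) (0,1) (0,0) (1,3) (2,3) (3,3) (4,3) [ray(1,0) blocked at (4,3)]
  BQ@(4,1): attacks (4,2) (4,3) (4,0) (3,1) (2,1) (3,2) (2,3) (1,4) (3,0) [ray(0,1) blocked at (4,3); ray(0,-1) blocked at (4,0); ray(-1,0) blocked at (2,1); ray(-1,-1) blocked at (3,0)]
Union (15 distinct): (0,0) (0,1) (0,2) (0,4) (1,3) (1,4) (2,1) (2,3) (3,0) (3,1) (3,2) (3,3) (4,0) (4,2) (4,3)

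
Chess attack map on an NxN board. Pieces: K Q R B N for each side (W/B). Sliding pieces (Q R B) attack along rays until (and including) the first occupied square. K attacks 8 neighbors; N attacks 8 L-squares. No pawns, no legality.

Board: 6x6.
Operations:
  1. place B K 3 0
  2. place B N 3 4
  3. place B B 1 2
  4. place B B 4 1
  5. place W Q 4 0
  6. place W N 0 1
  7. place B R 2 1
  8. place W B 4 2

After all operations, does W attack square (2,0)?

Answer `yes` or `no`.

Answer: yes

Derivation:
Op 1: place BK@(3,0)
Op 2: place BN@(3,4)
Op 3: place BB@(1,2)
Op 4: place BB@(4,1)
Op 5: place WQ@(4,0)
Op 6: place WN@(0,1)
Op 7: place BR@(2,1)
Op 8: place WB@(4,2)
Per-piece attacks for W:
  WN@(0,1): attacks (1,3) (2,2) (2,0)
  WQ@(4,0): attacks (4,1) (5,0) (3,0) (5,1) (3,1) (2,2) (1,3) (0,4) [ray(0,1) blocked at (4,1); ray(-1,0) blocked at (3,0)]
  WB@(4,2): attacks (5,3) (5,1) (3,3) (2,4) (1,5) (3,1) (2,0)
W attacks (2,0): yes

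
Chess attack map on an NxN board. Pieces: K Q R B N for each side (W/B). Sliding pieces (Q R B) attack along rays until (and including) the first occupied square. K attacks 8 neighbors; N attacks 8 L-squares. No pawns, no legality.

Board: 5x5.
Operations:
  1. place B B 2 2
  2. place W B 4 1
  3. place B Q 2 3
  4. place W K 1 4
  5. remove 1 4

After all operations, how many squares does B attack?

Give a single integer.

Op 1: place BB@(2,2)
Op 2: place WB@(4,1)
Op 3: place BQ@(2,3)
Op 4: place WK@(1,4)
Op 5: remove (1,4)
Per-piece attacks for B:
  BB@(2,2): attacks (3,3) (4,4) (3,1) (4,0) (1,3) (0,4) (1,1) (0,0)
  BQ@(2,3): attacks (2,4) (2,2) (3,3) (4,3) (1,3) (0,3) (3,4) (3,2) (4,1) (1,4) (1,2) (0,1) [ray(0,-1) blocked at (2,2); ray(1,-1) blocked at (4,1)]
Union (18 distinct): (0,0) (0,1) (0,3) (0,4) (1,1) (1,2) (1,3) (1,4) (2,2) (2,4) (3,1) (3,2) (3,3) (3,4) (4,0) (4,1) (4,3) (4,4)

Answer: 18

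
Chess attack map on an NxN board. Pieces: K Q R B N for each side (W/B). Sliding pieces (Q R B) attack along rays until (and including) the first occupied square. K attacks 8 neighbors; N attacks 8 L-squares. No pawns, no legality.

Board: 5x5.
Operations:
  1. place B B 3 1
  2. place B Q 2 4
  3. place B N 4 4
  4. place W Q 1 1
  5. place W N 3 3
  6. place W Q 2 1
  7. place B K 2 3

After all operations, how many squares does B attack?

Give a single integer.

Answer: 15

Derivation:
Op 1: place BB@(3,1)
Op 2: place BQ@(2,4)
Op 3: place BN@(4,4)
Op 4: place WQ@(1,1)
Op 5: place WN@(3,3)
Op 6: place WQ@(2,1)
Op 7: place BK@(2,3)
Per-piece attacks for B:
  BK@(2,3): attacks (2,4) (2,2) (3,3) (1,3) (3,4) (3,2) (1,4) (1,2)
  BQ@(2,4): attacks (2,3) (3,4) (4,4) (1,4) (0,4) (3,3) (1,3) (0,2) [ray(0,-1) blocked at (2,3); ray(1,0) blocked at (4,4); ray(1,-1) blocked at (3,3)]
  BB@(3,1): attacks (4,2) (4,0) (2,2) (1,3) (0,4) (2,0)
  BN@(4,4): attacks (3,2) (2,3)
Union (15 distinct): (0,2) (0,4) (1,2) (1,3) (1,4) (2,0) (2,2) (2,3) (2,4) (3,2) (3,3) (3,4) (4,0) (4,2) (4,4)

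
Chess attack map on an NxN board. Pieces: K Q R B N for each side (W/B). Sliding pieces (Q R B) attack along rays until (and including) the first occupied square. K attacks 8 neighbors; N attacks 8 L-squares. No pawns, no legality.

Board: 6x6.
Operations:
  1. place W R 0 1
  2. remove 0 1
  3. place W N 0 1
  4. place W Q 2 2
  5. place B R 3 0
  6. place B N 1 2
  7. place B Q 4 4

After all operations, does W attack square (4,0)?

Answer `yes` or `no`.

Op 1: place WR@(0,1)
Op 2: remove (0,1)
Op 3: place WN@(0,1)
Op 4: place WQ@(2,2)
Op 5: place BR@(3,0)
Op 6: place BN@(1,2)
Op 7: place BQ@(4,4)
Per-piece attacks for W:
  WN@(0,1): attacks (1,3) (2,2) (2,0)
  WQ@(2,2): attacks (2,3) (2,4) (2,5) (2,1) (2,0) (3,2) (4,2) (5,2) (1,2) (3,3) (4,4) (3,1) (4,0) (1,3) (0,4) (1,1) (0,0) [ray(-1,0) blocked at (1,2); ray(1,1) blocked at (4,4)]
W attacks (4,0): yes

Answer: yes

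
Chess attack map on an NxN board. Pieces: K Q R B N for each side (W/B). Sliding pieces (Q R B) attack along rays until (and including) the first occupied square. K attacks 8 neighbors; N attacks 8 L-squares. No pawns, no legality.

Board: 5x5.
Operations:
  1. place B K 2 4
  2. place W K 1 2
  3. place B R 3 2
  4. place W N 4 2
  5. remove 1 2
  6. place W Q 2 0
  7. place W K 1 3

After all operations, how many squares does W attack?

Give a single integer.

Answer: 17

Derivation:
Op 1: place BK@(2,4)
Op 2: place WK@(1,2)
Op 3: place BR@(3,2)
Op 4: place WN@(4,2)
Op 5: remove (1,2)
Op 6: place WQ@(2,0)
Op 7: place WK@(1,3)
Per-piece attacks for W:
  WK@(1,3): attacks (1,4) (1,2) (2,3) (0,3) (2,4) (2,2) (0,4) (0,2)
  WQ@(2,0): attacks (2,1) (2,2) (2,3) (2,4) (3,0) (4,0) (1,0) (0,0) (3,1) (4,2) (1,1) (0,2) [ray(0,1) blocked at (2,4); ray(1,1) blocked at (4,2)]
  WN@(4,2): attacks (3,4) (2,3) (3,0) (2,1)
Union (17 distinct): (0,0) (0,2) (0,3) (0,4) (1,0) (1,1) (1,2) (1,4) (2,1) (2,2) (2,3) (2,4) (3,0) (3,1) (3,4) (4,0) (4,2)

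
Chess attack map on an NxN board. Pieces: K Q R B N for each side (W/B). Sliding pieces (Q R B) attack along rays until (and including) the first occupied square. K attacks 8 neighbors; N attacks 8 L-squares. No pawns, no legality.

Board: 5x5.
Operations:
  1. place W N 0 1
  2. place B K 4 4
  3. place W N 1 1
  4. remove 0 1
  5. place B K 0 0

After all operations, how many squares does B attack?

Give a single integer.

Op 1: place WN@(0,1)
Op 2: place BK@(4,4)
Op 3: place WN@(1,1)
Op 4: remove (0,1)
Op 5: place BK@(0,0)
Per-piece attacks for B:
  BK@(0,0): attacks (0,1) (1,0) (1,1)
  BK@(4,4): attacks (4,3) (3,4) (3,3)
Union (6 distinct): (0,1) (1,0) (1,1) (3,3) (3,4) (4,3)

Answer: 6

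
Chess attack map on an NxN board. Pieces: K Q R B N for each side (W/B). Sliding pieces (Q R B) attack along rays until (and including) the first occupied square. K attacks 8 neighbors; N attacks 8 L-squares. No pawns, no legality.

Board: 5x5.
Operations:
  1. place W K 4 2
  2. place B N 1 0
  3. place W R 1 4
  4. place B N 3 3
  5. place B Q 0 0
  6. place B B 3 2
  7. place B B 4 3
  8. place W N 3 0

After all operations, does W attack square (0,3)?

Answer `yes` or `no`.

Op 1: place WK@(4,2)
Op 2: place BN@(1,0)
Op 3: place WR@(1,4)
Op 4: place BN@(3,3)
Op 5: place BQ@(0,0)
Op 6: place BB@(3,2)
Op 7: place BB@(4,3)
Op 8: place WN@(3,0)
Per-piece attacks for W:
  WR@(1,4): attacks (1,3) (1,2) (1,1) (1,0) (2,4) (3,4) (4,4) (0,4) [ray(0,-1) blocked at (1,0)]
  WN@(3,0): attacks (4,2) (2,2) (1,1)
  WK@(4,2): attacks (4,3) (4,1) (3,2) (3,3) (3,1)
W attacks (0,3): no

Answer: no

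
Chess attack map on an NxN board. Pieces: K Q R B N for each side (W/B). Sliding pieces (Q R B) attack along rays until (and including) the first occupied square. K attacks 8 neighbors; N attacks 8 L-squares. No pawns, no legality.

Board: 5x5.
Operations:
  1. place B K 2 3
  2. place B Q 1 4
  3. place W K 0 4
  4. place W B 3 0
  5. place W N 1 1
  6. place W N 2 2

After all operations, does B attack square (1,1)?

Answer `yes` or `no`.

Op 1: place BK@(2,3)
Op 2: place BQ@(1,4)
Op 3: place WK@(0,4)
Op 4: place WB@(3,0)
Op 5: place WN@(1,1)
Op 6: place WN@(2,2)
Per-piece attacks for B:
  BQ@(1,4): attacks (1,3) (1,2) (1,1) (2,4) (3,4) (4,4) (0,4) (2,3) (0,3) [ray(0,-1) blocked at (1,1); ray(-1,0) blocked at (0,4); ray(1,-1) blocked at (2,3)]
  BK@(2,3): attacks (2,4) (2,2) (3,3) (1,3) (3,4) (3,2) (1,4) (1,2)
B attacks (1,1): yes

Answer: yes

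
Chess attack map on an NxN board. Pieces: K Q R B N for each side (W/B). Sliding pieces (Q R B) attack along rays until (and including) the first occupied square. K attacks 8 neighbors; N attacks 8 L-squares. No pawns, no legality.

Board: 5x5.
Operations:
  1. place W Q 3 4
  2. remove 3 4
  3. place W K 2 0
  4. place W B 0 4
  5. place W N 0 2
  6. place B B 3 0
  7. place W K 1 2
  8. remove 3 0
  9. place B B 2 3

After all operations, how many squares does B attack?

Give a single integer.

Answer: 5

Derivation:
Op 1: place WQ@(3,4)
Op 2: remove (3,4)
Op 3: place WK@(2,0)
Op 4: place WB@(0,4)
Op 5: place WN@(0,2)
Op 6: place BB@(3,0)
Op 7: place WK@(1,2)
Op 8: remove (3,0)
Op 9: place BB@(2,3)
Per-piece attacks for B:
  BB@(2,3): attacks (3,4) (3,2) (4,1) (1,4) (1,2) [ray(-1,-1) blocked at (1,2)]
Union (5 distinct): (1,2) (1,4) (3,2) (3,4) (4,1)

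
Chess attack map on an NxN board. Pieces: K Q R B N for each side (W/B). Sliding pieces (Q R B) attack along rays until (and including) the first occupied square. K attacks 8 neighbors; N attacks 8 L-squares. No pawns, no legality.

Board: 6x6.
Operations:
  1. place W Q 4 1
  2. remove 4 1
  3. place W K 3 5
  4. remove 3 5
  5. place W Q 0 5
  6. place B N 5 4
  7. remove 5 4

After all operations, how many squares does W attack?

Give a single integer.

Op 1: place WQ@(4,1)
Op 2: remove (4,1)
Op 3: place WK@(3,5)
Op 4: remove (3,5)
Op 5: place WQ@(0,5)
Op 6: place BN@(5,4)
Op 7: remove (5,4)
Per-piece attacks for W:
  WQ@(0,5): attacks (0,4) (0,3) (0,2) (0,1) (0,0) (1,5) (2,5) (3,5) (4,5) (5,5) (1,4) (2,3) (3,2) (4,1) (5,0)
Union (15 distinct): (0,0) (0,1) (0,2) (0,3) (0,4) (1,4) (1,5) (2,3) (2,5) (3,2) (3,5) (4,1) (4,5) (5,0) (5,5)

Answer: 15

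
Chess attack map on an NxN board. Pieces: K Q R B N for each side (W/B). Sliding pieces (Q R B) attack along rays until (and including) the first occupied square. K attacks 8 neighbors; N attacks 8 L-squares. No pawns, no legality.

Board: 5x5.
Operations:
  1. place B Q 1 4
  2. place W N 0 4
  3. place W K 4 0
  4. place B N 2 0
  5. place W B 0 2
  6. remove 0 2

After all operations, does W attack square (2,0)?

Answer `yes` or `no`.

Answer: no

Derivation:
Op 1: place BQ@(1,4)
Op 2: place WN@(0,4)
Op 3: place WK@(4,0)
Op 4: place BN@(2,0)
Op 5: place WB@(0,2)
Op 6: remove (0,2)
Per-piece attacks for W:
  WN@(0,4): attacks (1,2) (2,3)
  WK@(4,0): attacks (4,1) (3,0) (3,1)
W attacks (2,0): no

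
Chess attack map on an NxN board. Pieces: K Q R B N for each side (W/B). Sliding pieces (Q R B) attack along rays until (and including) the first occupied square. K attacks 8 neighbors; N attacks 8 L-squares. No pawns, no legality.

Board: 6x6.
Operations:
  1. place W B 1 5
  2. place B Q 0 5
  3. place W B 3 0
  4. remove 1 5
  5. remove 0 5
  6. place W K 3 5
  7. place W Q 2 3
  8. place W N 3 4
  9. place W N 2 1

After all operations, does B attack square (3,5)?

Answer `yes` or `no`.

Answer: no

Derivation:
Op 1: place WB@(1,5)
Op 2: place BQ@(0,5)
Op 3: place WB@(3,0)
Op 4: remove (1,5)
Op 5: remove (0,5)
Op 6: place WK@(3,5)
Op 7: place WQ@(2,3)
Op 8: place WN@(3,4)
Op 9: place WN@(2,1)
Per-piece attacks for B:
B attacks (3,5): no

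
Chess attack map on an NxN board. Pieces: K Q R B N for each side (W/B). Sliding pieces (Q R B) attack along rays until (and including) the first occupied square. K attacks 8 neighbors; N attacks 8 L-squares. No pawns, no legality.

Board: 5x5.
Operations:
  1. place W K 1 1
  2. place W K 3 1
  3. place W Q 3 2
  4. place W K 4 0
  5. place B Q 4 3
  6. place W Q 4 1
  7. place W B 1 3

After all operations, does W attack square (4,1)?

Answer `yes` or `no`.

Op 1: place WK@(1,1)
Op 2: place WK@(3,1)
Op 3: place WQ@(3,2)
Op 4: place WK@(4,0)
Op 5: place BQ@(4,3)
Op 6: place WQ@(4,1)
Op 7: place WB@(1,3)
Per-piece attacks for W:
  WK@(1,1): attacks (1,2) (1,0) (2,1) (0,1) (2,2) (2,0) (0,2) (0,0)
  WB@(1,3): attacks (2,4) (2,2) (3,1) (0,4) (0,2) [ray(1,-1) blocked at (3,1)]
  WK@(3,1): attacks (3,2) (3,0) (4,1) (2,1) (4,2) (4,0) (2,2) (2,0)
  WQ@(3,2): attacks (3,3) (3,4) (3,1) (4,2) (2,2) (1,2) (0,2) (4,3) (4,1) (2,3) (1,4) (2,1) (1,0) [ray(0,-1) blocked at (3,1); ray(1,1) blocked at (4,3); ray(1,-1) blocked at (4,1)]
  WK@(4,0): attacks (4,1) (3,0) (3,1)
  WQ@(4,1): attacks (4,2) (4,3) (4,0) (3,1) (3,2) (3,0) [ray(0,1) blocked at (4,3); ray(0,-1) blocked at (4,0); ray(-1,0) blocked at (3,1); ray(-1,1) blocked at (3,2)]
W attacks (4,1): yes

Answer: yes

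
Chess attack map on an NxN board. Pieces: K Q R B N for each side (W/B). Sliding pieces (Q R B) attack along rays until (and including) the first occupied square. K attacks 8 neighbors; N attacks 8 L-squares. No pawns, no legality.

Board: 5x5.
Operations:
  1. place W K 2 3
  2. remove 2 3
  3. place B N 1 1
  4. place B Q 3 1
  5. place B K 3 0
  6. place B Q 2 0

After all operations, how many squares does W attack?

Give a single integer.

Answer: 0

Derivation:
Op 1: place WK@(2,3)
Op 2: remove (2,3)
Op 3: place BN@(1,1)
Op 4: place BQ@(3,1)
Op 5: place BK@(3,0)
Op 6: place BQ@(2,0)
Per-piece attacks for W:
Union (0 distinct): (none)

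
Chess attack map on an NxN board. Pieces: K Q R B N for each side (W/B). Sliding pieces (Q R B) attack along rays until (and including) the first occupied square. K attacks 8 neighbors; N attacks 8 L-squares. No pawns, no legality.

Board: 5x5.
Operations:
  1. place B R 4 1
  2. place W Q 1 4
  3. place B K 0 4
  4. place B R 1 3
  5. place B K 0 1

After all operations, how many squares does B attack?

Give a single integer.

Op 1: place BR@(4,1)
Op 2: place WQ@(1,4)
Op 3: place BK@(0,4)
Op 4: place BR@(1,3)
Op 5: place BK@(0,1)
Per-piece attacks for B:
  BK@(0,1): attacks (0,2) (0,0) (1,1) (1,2) (1,0)
  BK@(0,4): attacks (0,3) (1,4) (1,3)
  BR@(1,3): attacks (1,4) (1,2) (1,1) (1,0) (2,3) (3,3) (4,3) (0,3) [ray(0,1) blocked at (1,4)]
  BR@(4,1): attacks (4,2) (4,3) (4,4) (4,0) (3,1) (2,1) (1,1) (0,1) [ray(-1,0) blocked at (0,1)]
Union (17 distinct): (0,0) (0,1) (0,2) (0,3) (1,0) (1,1) (1,2) (1,3) (1,4) (2,1) (2,3) (3,1) (3,3) (4,0) (4,2) (4,3) (4,4)

Answer: 17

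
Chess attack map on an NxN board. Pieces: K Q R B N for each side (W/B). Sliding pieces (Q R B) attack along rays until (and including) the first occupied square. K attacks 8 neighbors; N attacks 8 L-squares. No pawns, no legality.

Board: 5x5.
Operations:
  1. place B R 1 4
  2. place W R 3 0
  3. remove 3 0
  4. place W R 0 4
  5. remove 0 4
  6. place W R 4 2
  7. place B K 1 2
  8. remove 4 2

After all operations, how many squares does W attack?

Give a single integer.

Op 1: place BR@(1,4)
Op 2: place WR@(3,0)
Op 3: remove (3,0)
Op 4: place WR@(0,4)
Op 5: remove (0,4)
Op 6: place WR@(4,2)
Op 7: place BK@(1,2)
Op 8: remove (4,2)
Per-piece attacks for W:
Union (0 distinct): (none)

Answer: 0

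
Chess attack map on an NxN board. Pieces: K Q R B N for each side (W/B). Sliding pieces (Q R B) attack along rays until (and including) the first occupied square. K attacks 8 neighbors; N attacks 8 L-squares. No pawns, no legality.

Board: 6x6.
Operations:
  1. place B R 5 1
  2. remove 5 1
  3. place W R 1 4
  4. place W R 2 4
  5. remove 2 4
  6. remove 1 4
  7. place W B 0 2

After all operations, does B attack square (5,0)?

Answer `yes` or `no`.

Op 1: place BR@(5,1)
Op 2: remove (5,1)
Op 3: place WR@(1,4)
Op 4: place WR@(2,4)
Op 5: remove (2,4)
Op 6: remove (1,4)
Op 7: place WB@(0,2)
Per-piece attacks for B:
B attacks (5,0): no

Answer: no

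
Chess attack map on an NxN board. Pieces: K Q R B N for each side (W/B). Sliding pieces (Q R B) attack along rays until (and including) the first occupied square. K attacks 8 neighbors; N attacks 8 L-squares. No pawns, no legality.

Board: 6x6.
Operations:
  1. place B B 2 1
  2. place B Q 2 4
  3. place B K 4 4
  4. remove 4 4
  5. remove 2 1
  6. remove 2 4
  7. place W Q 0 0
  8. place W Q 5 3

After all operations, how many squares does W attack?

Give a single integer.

Answer: 24

Derivation:
Op 1: place BB@(2,1)
Op 2: place BQ@(2,4)
Op 3: place BK@(4,4)
Op 4: remove (4,4)
Op 5: remove (2,1)
Op 6: remove (2,4)
Op 7: place WQ@(0,0)
Op 8: place WQ@(5,3)
Per-piece attacks for W:
  WQ@(0,0): attacks (0,1) (0,2) (0,3) (0,4) (0,5) (1,0) (2,0) (3,0) (4,0) (5,0) (1,1) (2,2) (3,3) (4,4) (5,5)
  WQ@(5,3): attacks (5,4) (5,5) (5,2) (5,1) (5,0) (4,3) (3,3) (2,3) (1,3) (0,3) (4,4) (3,5) (4,2) (3,1) (2,0)
Union (24 distinct): (0,1) (0,2) (0,3) (0,4) (0,5) (1,0) (1,1) (1,3) (2,0) (2,2) (2,3) (3,0) (3,1) (3,3) (3,5) (4,0) (4,2) (4,3) (4,4) (5,0) (5,1) (5,2) (5,4) (5,5)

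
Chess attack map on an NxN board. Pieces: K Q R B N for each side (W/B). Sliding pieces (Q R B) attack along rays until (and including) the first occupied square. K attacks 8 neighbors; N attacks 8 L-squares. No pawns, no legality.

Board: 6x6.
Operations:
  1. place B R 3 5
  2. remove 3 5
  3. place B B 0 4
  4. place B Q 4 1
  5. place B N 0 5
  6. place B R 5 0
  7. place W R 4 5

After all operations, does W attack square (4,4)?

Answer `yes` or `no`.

Op 1: place BR@(3,5)
Op 2: remove (3,5)
Op 3: place BB@(0,4)
Op 4: place BQ@(4,1)
Op 5: place BN@(0,5)
Op 6: place BR@(5,0)
Op 7: place WR@(4,5)
Per-piece attacks for W:
  WR@(4,5): attacks (4,4) (4,3) (4,2) (4,1) (5,5) (3,5) (2,5) (1,5) (0,5) [ray(0,-1) blocked at (4,1); ray(-1,0) blocked at (0,5)]
W attacks (4,4): yes

Answer: yes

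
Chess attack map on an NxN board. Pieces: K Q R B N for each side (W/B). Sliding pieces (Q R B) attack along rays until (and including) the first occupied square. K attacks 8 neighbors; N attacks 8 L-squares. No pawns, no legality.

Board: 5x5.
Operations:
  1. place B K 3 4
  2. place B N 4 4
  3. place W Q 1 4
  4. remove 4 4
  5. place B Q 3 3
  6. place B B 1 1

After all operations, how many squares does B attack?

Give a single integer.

Op 1: place BK@(3,4)
Op 2: place BN@(4,4)
Op 3: place WQ@(1,4)
Op 4: remove (4,4)
Op 5: place BQ@(3,3)
Op 6: place BB@(1,1)
Per-piece attacks for B:
  BB@(1,1): attacks (2,2) (3,3) (2,0) (0,2) (0,0) [ray(1,1) blocked at (3,3)]
  BQ@(3,3): attacks (3,4) (3,2) (3,1) (3,0) (4,3) (2,3) (1,3) (0,3) (4,4) (4,2) (2,4) (2,2) (1,1) [ray(0,1) blocked at (3,4); ray(-1,-1) blocked at (1,1)]
  BK@(3,4): attacks (3,3) (4,4) (2,4) (4,3) (2,3)
Union (17 distinct): (0,0) (0,2) (0,3) (1,1) (1,3) (2,0) (2,2) (2,3) (2,4) (3,0) (3,1) (3,2) (3,3) (3,4) (4,2) (4,3) (4,4)

Answer: 17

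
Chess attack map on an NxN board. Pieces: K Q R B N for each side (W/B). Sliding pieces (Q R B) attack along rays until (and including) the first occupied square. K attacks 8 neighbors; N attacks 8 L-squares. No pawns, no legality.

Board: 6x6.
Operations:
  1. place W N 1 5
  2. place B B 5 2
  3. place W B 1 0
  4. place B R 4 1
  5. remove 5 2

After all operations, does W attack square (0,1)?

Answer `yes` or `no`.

Answer: yes

Derivation:
Op 1: place WN@(1,5)
Op 2: place BB@(5,2)
Op 3: place WB@(1,0)
Op 4: place BR@(4,1)
Op 5: remove (5,2)
Per-piece attacks for W:
  WB@(1,0): attacks (2,1) (3,2) (4,3) (5,4) (0,1)
  WN@(1,5): attacks (2,3) (3,4) (0,3)
W attacks (0,1): yes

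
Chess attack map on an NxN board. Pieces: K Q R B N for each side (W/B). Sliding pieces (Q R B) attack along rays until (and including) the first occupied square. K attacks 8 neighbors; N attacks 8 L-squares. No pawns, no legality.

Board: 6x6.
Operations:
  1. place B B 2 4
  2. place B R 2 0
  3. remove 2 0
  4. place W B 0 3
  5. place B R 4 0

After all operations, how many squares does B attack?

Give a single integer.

Op 1: place BB@(2,4)
Op 2: place BR@(2,0)
Op 3: remove (2,0)
Op 4: place WB@(0,3)
Op 5: place BR@(4,0)
Per-piece attacks for B:
  BB@(2,4): attacks (3,5) (3,3) (4,2) (5,1) (1,5) (1,3) (0,2)
  BR@(4,0): attacks (4,1) (4,2) (4,3) (4,4) (4,5) (5,0) (3,0) (2,0) (1,0) (0,0)
Union (16 distinct): (0,0) (0,2) (1,0) (1,3) (1,5) (2,0) (3,0) (3,3) (3,5) (4,1) (4,2) (4,3) (4,4) (4,5) (5,0) (5,1)

Answer: 16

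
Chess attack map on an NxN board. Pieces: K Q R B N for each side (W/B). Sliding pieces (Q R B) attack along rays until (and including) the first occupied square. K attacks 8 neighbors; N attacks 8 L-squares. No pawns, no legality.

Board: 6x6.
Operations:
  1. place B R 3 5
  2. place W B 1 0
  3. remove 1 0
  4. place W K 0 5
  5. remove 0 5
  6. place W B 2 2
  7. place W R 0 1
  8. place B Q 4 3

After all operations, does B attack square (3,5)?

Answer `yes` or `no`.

Op 1: place BR@(3,5)
Op 2: place WB@(1,0)
Op 3: remove (1,0)
Op 4: place WK@(0,5)
Op 5: remove (0,5)
Op 6: place WB@(2,2)
Op 7: place WR@(0,1)
Op 8: place BQ@(4,3)
Per-piece attacks for B:
  BR@(3,5): attacks (3,4) (3,3) (3,2) (3,1) (3,0) (4,5) (5,5) (2,5) (1,5) (0,5)
  BQ@(4,3): attacks (4,4) (4,5) (4,2) (4,1) (4,0) (5,3) (3,3) (2,3) (1,3) (0,3) (5,4) (5,2) (3,4) (2,5) (3,2) (2,1) (1,0)
B attacks (3,5): no

Answer: no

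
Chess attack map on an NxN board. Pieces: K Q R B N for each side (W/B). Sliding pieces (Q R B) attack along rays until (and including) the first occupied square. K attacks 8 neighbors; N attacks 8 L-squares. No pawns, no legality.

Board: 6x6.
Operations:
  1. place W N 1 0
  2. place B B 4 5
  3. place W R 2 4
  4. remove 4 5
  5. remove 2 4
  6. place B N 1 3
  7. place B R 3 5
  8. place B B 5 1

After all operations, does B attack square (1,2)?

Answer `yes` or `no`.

Answer: no

Derivation:
Op 1: place WN@(1,0)
Op 2: place BB@(4,5)
Op 3: place WR@(2,4)
Op 4: remove (4,5)
Op 5: remove (2,4)
Op 6: place BN@(1,3)
Op 7: place BR@(3,5)
Op 8: place BB@(5,1)
Per-piece attacks for B:
  BN@(1,3): attacks (2,5) (3,4) (0,5) (2,1) (3,2) (0,1)
  BR@(3,5): attacks (3,4) (3,3) (3,2) (3,1) (3,0) (4,5) (5,5) (2,5) (1,5) (0,5)
  BB@(5,1): attacks (4,2) (3,3) (2,4) (1,5) (4,0)
B attacks (1,2): no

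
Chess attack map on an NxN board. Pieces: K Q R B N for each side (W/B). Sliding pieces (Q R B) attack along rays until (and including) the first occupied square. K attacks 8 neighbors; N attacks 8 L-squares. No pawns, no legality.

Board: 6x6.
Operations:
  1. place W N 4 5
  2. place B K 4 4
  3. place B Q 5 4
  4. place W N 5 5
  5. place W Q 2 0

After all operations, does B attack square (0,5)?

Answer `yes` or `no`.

Op 1: place WN@(4,5)
Op 2: place BK@(4,4)
Op 3: place BQ@(5,4)
Op 4: place WN@(5,5)
Op 5: place WQ@(2,0)
Per-piece attacks for B:
  BK@(4,4): attacks (4,5) (4,3) (5,4) (3,4) (5,5) (5,3) (3,5) (3,3)
  BQ@(5,4): attacks (5,5) (5,3) (5,2) (5,1) (5,0) (4,4) (4,5) (4,3) (3,2) (2,1) (1,0) [ray(0,1) blocked at (5,5); ray(-1,0) blocked at (4,4); ray(-1,1) blocked at (4,5)]
B attacks (0,5): no

Answer: no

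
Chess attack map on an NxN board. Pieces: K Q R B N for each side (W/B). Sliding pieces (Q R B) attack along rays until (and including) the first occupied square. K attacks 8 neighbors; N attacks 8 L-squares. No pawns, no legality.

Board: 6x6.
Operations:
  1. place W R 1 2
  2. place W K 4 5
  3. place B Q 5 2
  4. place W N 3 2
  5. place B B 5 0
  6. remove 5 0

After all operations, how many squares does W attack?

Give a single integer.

Answer: 18

Derivation:
Op 1: place WR@(1,2)
Op 2: place WK@(4,5)
Op 3: place BQ@(5,2)
Op 4: place WN@(3,2)
Op 5: place BB@(5,0)
Op 6: remove (5,0)
Per-piece attacks for W:
  WR@(1,2): attacks (1,3) (1,4) (1,5) (1,1) (1,0) (2,2) (3,2) (0,2) [ray(1,0) blocked at (3,2)]
  WN@(3,2): attacks (4,4) (5,3) (2,4) (1,3) (4,0) (5,1) (2,0) (1,1)
  WK@(4,5): attacks (4,4) (5,5) (3,5) (5,4) (3,4)
Union (18 distinct): (0,2) (1,0) (1,1) (1,3) (1,4) (1,5) (2,0) (2,2) (2,4) (3,2) (3,4) (3,5) (4,0) (4,4) (5,1) (5,3) (5,4) (5,5)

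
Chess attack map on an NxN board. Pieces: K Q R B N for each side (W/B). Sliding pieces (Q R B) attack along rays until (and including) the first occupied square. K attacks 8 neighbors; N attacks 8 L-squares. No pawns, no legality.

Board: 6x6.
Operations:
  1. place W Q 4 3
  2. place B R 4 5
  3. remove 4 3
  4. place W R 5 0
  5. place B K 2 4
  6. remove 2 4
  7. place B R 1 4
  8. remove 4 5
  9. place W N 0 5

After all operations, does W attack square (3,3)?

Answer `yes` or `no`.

Op 1: place WQ@(4,3)
Op 2: place BR@(4,5)
Op 3: remove (4,3)
Op 4: place WR@(5,0)
Op 5: place BK@(2,4)
Op 6: remove (2,4)
Op 7: place BR@(1,4)
Op 8: remove (4,5)
Op 9: place WN@(0,5)
Per-piece attacks for W:
  WN@(0,5): attacks (1,3) (2,4)
  WR@(5,0): attacks (5,1) (5,2) (5,3) (5,4) (5,5) (4,0) (3,0) (2,0) (1,0) (0,0)
W attacks (3,3): no

Answer: no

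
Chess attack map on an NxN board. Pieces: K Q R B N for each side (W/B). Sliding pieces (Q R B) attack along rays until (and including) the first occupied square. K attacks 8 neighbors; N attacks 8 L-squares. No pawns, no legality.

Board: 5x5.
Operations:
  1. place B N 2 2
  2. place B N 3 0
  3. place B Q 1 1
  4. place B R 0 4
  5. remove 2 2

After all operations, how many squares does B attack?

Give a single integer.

Answer: 19

Derivation:
Op 1: place BN@(2,2)
Op 2: place BN@(3,0)
Op 3: place BQ@(1,1)
Op 4: place BR@(0,4)
Op 5: remove (2,2)
Per-piece attacks for B:
  BR@(0,4): attacks (0,3) (0,2) (0,1) (0,0) (1,4) (2,4) (3,4) (4,4)
  BQ@(1,1): attacks (1,2) (1,3) (1,4) (1,0) (2,1) (3,1) (4,1) (0,1) (2,2) (3,3) (4,4) (2,0) (0,2) (0,0)
  BN@(3,0): attacks (4,2) (2,2) (1,1)
Union (19 distinct): (0,0) (0,1) (0,2) (0,3) (1,0) (1,1) (1,2) (1,3) (1,4) (2,0) (2,1) (2,2) (2,4) (3,1) (3,3) (3,4) (4,1) (4,2) (4,4)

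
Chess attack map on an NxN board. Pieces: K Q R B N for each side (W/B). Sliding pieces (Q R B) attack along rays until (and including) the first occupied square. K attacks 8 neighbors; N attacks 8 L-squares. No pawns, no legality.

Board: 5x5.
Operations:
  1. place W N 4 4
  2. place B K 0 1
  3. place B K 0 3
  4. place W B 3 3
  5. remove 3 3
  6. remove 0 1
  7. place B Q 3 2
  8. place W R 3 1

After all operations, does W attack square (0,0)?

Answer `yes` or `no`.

Op 1: place WN@(4,4)
Op 2: place BK@(0,1)
Op 3: place BK@(0,3)
Op 4: place WB@(3,3)
Op 5: remove (3,3)
Op 6: remove (0,1)
Op 7: place BQ@(3,2)
Op 8: place WR@(3,1)
Per-piece attacks for W:
  WR@(3,1): attacks (3,2) (3,0) (4,1) (2,1) (1,1) (0,1) [ray(0,1) blocked at (3,2)]
  WN@(4,4): attacks (3,2) (2,3)
W attacks (0,0): no

Answer: no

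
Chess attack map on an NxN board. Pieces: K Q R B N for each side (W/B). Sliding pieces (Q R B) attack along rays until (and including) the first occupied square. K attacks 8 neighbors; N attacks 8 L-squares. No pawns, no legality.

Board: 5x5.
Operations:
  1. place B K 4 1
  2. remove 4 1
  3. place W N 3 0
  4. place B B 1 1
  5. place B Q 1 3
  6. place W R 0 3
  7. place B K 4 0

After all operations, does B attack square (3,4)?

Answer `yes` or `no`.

Op 1: place BK@(4,1)
Op 2: remove (4,1)
Op 3: place WN@(3,0)
Op 4: place BB@(1,1)
Op 5: place BQ@(1,3)
Op 6: place WR@(0,3)
Op 7: place BK@(4,0)
Per-piece attacks for B:
  BB@(1,1): attacks (2,2) (3,3) (4,4) (2,0) (0,2) (0,0)
  BQ@(1,3): attacks (1,4) (1,2) (1,1) (2,3) (3,3) (4,3) (0,3) (2,4) (2,2) (3,1) (4,0) (0,4) (0,2) [ray(0,-1) blocked at (1,1); ray(-1,0) blocked at (0,3); ray(1,-1) blocked at (4,0)]
  BK@(4,0): attacks (4,1) (3,0) (3,1)
B attacks (3,4): no

Answer: no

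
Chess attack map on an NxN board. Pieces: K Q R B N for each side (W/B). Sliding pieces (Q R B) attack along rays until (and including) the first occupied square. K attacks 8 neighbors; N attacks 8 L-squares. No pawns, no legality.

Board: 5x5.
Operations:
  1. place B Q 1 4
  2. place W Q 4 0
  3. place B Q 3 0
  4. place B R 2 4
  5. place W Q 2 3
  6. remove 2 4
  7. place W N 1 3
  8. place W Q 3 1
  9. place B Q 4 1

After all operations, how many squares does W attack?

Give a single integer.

Op 1: place BQ@(1,4)
Op 2: place WQ@(4,0)
Op 3: place BQ@(3,0)
Op 4: place BR@(2,4)
Op 5: place WQ@(2,3)
Op 6: remove (2,4)
Op 7: place WN@(1,3)
Op 8: place WQ@(3,1)
Op 9: place BQ@(4,1)
Per-piece attacks for W:
  WN@(1,3): attacks (3,4) (2,1) (3,2) (0,1)
  WQ@(2,3): attacks (2,4) (2,2) (2,1) (2,0) (3,3) (4,3) (1,3) (3,4) (3,2) (4,1) (1,4) (1,2) (0,1) [ray(-1,0) blocked at (1,3); ray(1,-1) blocked at (4,1); ray(-1,1) blocked at (1,4)]
  WQ@(3,1): attacks (3,2) (3,3) (3,4) (3,0) (4,1) (2,1) (1,1) (0,1) (4,2) (4,0) (2,2) (1,3) (2,0) [ray(0,-1) blocked at (3,0); ray(1,0) blocked at (4,1); ray(1,-1) blocked at (4,0); ray(-1,1) blocked at (1,3)]
  WQ@(4,0): attacks (4,1) (3,0) (3,1) [ray(0,1) blocked at (4,1); ray(-1,0) blocked at (3,0); ray(-1,1) blocked at (3,1)]
Union (18 distinct): (0,1) (1,1) (1,2) (1,3) (1,4) (2,0) (2,1) (2,2) (2,4) (3,0) (3,1) (3,2) (3,3) (3,4) (4,0) (4,1) (4,2) (4,3)

Answer: 18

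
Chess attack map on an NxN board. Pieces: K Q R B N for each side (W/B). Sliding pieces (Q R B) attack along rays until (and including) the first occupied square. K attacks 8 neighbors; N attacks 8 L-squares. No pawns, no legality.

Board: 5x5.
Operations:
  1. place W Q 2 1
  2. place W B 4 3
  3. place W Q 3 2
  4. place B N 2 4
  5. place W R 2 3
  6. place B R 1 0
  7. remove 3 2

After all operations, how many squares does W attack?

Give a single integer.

Answer: 18

Derivation:
Op 1: place WQ@(2,1)
Op 2: place WB@(4,3)
Op 3: place WQ@(3,2)
Op 4: place BN@(2,4)
Op 5: place WR@(2,3)
Op 6: place BR@(1,0)
Op 7: remove (3,2)
Per-piece attacks for W:
  WQ@(2,1): attacks (2,2) (2,3) (2,0) (3,1) (4,1) (1,1) (0,1) (3,2) (4,3) (3,0) (1,2) (0,3) (1,0) [ray(0,1) blocked at (2,3); ray(1,1) blocked at (4,3); ray(-1,-1) blocked at (1,0)]
  WR@(2,3): attacks (2,4) (2,2) (2,1) (3,3) (4,3) (1,3) (0,3) [ray(0,1) blocked at (2,4); ray(0,-1) blocked at (2,1); ray(1,0) blocked at (4,3)]
  WB@(4,3): attacks (3,4) (3,2) (2,1) [ray(-1,-1) blocked at (2,1)]
Union (18 distinct): (0,1) (0,3) (1,0) (1,1) (1,2) (1,3) (2,0) (2,1) (2,2) (2,3) (2,4) (3,0) (3,1) (3,2) (3,3) (3,4) (4,1) (4,3)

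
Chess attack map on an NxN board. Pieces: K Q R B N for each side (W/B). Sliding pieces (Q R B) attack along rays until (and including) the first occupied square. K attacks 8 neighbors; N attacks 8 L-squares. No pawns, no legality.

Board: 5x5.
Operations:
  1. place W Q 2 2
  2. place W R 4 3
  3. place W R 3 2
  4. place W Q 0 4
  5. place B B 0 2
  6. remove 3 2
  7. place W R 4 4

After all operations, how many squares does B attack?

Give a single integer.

Op 1: place WQ@(2,2)
Op 2: place WR@(4,3)
Op 3: place WR@(3,2)
Op 4: place WQ@(0,4)
Op 5: place BB@(0,2)
Op 6: remove (3,2)
Op 7: place WR@(4,4)
Per-piece attacks for B:
  BB@(0,2): attacks (1,3) (2,4) (1,1) (2,0)
Union (4 distinct): (1,1) (1,3) (2,0) (2,4)

Answer: 4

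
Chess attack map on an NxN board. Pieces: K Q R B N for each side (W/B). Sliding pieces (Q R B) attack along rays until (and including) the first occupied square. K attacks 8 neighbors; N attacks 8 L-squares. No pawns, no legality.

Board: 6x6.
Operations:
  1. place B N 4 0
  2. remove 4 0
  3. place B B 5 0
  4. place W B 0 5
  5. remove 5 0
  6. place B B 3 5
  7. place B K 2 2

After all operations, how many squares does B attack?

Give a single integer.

Op 1: place BN@(4,0)
Op 2: remove (4,0)
Op 3: place BB@(5,0)
Op 4: place WB@(0,5)
Op 5: remove (5,0)
Op 6: place BB@(3,5)
Op 7: place BK@(2,2)
Per-piece attacks for B:
  BK@(2,2): attacks (2,3) (2,1) (3,2) (1,2) (3,3) (3,1) (1,3) (1,1)
  BB@(3,5): attacks (4,4) (5,3) (2,4) (1,3) (0,2)
Union (12 distinct): (0,2) (1,1) (1,2) (1,3) (2,1) (2,3) (2,4) (3,1) (3,2) (3,3) (4,4) (5,3)

Answer: 12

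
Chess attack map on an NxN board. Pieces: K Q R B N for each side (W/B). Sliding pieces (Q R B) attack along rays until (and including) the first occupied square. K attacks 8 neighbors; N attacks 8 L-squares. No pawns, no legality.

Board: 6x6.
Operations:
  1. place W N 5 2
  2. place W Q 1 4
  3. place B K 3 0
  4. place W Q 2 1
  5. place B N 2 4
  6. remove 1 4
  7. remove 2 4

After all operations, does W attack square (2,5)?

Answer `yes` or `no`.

Answer: yes

Derivation:
Op 1: place WN@(5,2)
Op 2: place WQ@(1,4)
Op 3: place BK@(3,0)
Op 4: place WQ@(2,1)
Op 5: place BN@(2,4)
Op 6: remove (1,4)
Op 7: remove (2,4)
Per-piece attacks for W:
  WQ@(2,1): attacks (2,2) (2,3) (2,4) (2,5) (2,0) (3,1) (4,1) (5,1) (1,1) (0,1) (3,2) (4,3) (5,4) (3,0) (1,2) (0,3) (1,0) [ray(1,-1) blocked at (3,0)]
  WN@(5,2): attacks (4,4) (3,3) (4,0) (3,1)
W attacks (2,5): yes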